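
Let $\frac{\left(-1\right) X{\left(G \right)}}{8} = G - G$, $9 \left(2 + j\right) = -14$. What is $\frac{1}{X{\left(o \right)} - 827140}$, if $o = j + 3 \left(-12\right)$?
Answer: $- \frac{1}{827140} \approx -1.209 \cdot 10^{-6}$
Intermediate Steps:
$j = - \frac{32}{9}$ ($j = -2 + \frac{1}{9} \left(-14\right) = -2 - \frac{14}{9} = - \frac{32}{9} \approx -3.5556$)
$o = - \frac{356}{9}$ ($o = - \frac{32}{9} + 3 \left(-12\right) = - \frac{32}{9} - 36 = - \frac{356}{9} \approx -39.556$)
$X{\left(G \right)} = 0$ ($X{\left(G \right)} = - 8 \left(G - G\right) = \left(-8\right) 0 = 0$)
$\frac{1}{X{\left(o \right)} - 827140} = \frac{1}{0 - 827140} = \frac{1}{-827140} = - \frac{1}{827140}$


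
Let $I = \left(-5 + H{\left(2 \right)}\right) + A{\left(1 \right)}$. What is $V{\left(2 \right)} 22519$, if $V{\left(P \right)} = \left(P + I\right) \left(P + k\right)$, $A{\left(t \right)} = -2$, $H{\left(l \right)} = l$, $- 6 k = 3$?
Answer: $- \frac{202671}{2} \approx -1.0134 \cdot 10^{5}$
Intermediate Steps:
$k = - \frac{1}{2}$ ($k = \left(- \frac{1}{6}\right) 3 = - \frac{1}{2} \approx -0.5$)
$I = -5$ ($I = \left(-5 + 2\right) - 2 = -3 - 2 = -5$)
$V{\left(P \right)} = \left(-5 + P\right) \left(- \frac{1}{2} + P\right)$ ($V{\left(P \right)} = \left(P - 5\right) \left(P - \frac{1}{2}\right) = \left(-5 + P\right) \left(- \frac{1}{2} + P\right)$)
$V{\left(2 \right)} 22519 = \left(\frac{5}{2} + 2^{2} - 11\right) 22519 = \left(\frac{5}{2} + 4 - 11\right) 22519 = \left(- \frac{9}{2}\right) 22519 = - \frac{202671}{2}$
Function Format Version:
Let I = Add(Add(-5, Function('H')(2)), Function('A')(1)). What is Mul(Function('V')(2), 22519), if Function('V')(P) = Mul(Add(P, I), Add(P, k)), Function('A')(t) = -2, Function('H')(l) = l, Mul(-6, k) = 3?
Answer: Rational(-202671, 2) ≈ -1.0134e+5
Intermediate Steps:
k = Rational(-1, 2) (k = Mul(Rational(-1, 6), 3) = Rational(-1, 2) ≈ -0.50000)
I = -5 (I = Add(Add(-5, 2), -2) = Add(-3, -2) = -5)
Function('V')(P) = Mul(Add(-5, P), Add(Rational(-1, 2), P)) (Function('V')(P) = Mul(Add(P, -5), Add(P, Rational(-1, 2))) = Mul(Add(-5, P), Add(Rational(-1, 2), P)))
Mul(Function('V')(2), 22519) = Mul(Add(Rational(5, 2), Pow(2, 2), Mul(Rational(-11, 2), 2)), 22519) = Mul(Add(Rational(5, 2), 4, -11), 22519) = Mul(Rational(-9, 2), 22519) = Rational(-202671, 2)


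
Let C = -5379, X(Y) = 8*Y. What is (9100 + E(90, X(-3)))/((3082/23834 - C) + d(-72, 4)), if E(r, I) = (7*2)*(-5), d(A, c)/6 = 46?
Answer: 53805255/33696088 ≈ 1.5968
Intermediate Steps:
d(A, c) = 276 (d(A, c) = 6*46 = 276)
E(r, I) = -70 (E(r, I) = 14*(-5) = -70)
(9100 + E(90, X(-3)))/((3082/23834 - C) + d(-72, 4)) = (9100 - 70)/((3082/23834 - 1*(-5379)) + 276) = 9030/((3082*(1/23834) + 5379) + 276) = 9030/((1541/11917 + 5379) + 276) = 9030/(64103084/11917 + 276) = 9030/(67392176/11917) = 9030*(11917/67392176) = 53805255/33696088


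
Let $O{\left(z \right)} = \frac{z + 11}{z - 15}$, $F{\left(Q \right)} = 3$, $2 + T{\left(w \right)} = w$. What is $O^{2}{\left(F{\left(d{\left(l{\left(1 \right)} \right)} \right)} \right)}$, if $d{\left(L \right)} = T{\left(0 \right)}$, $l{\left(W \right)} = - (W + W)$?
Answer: $\frac{49}{36} \approx 1.3611$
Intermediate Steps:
$T{\left(w \right)} = -2 + w$
$l{\left(W \right)} = - 2 W$
$d{\left(L \right)} = -2$ ($d{\left(L \right)} = -2 + 0 = -2$)
$O{\left(z \right)} = \frac{11 + z}{-15 + z}$
$O^{2}{\left(F{\left(d{\left(l{\left(1 \right)} \right)} \right)} \right)} = \left(\frac{11 + 3}{-15 + 3}\right)^{2} = \left(\frac{1}{-12} \cdot 14\right)^{2} = \left(\left(- \frac{1}{12}\right) 14\right)^{2} = \left(- \frac{7}{6}\right)^{2} = \frac{49}{36}$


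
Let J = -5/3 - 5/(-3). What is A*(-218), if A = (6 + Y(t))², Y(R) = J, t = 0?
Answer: -7848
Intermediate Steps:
J = 0 (J = -5*⅓ - 5*(-⅓) = -5/3 + 5/3 = 0)
Y(R) = 0
A = 36 (A = (6 + 0)² = 6² = 36)
A*(-218) = 36*(-218) = -7848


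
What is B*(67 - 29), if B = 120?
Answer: 4560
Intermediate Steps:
B*(67 - 29) = 120*(67 - 29) = 120*38 = 4560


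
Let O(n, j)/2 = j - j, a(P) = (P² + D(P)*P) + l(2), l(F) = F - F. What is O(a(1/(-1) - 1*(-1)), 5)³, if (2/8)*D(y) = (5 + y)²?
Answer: 0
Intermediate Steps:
l(F) = 0
D(y) = 4*(5 + y)²
a(P) = P² + 4*P*(5 + P)² (a(P) = (P² + (4*(5 + P)²)*P) + 0 = (P² + 4*P*(5 + P)²) + 0 = P² + 4*P*(5 + P)²)
O(n, j) = 0 (O(n, j) = 2*(j - j) = 2*0 = 0)
O(a(1/(-1) - 1*(-1)), 5)³ = 0³ = 0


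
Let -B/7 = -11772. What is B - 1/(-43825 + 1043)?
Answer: 3525407929/42782 ≈ 82404.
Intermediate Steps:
B = 82404 (B = -7*(-11772) = 82404)
B - 1/(-43825 + 1043) = 82404 - 1/(-43825 + 1043) = 82404 - 1/(-42782) = 82404 - 1*(-1/42782) = 82404 + 1/42782 = 3525407929/42782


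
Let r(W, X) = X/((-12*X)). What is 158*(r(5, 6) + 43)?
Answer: 40685/6 ≈ 6780.8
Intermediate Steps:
r(W, X) = -1/12 (r(W, X) = X*(-1/(12*X)) = -1/12)
158*(r(5, 6) + 43) = 158*(-1/12 + 43) = 158*(515/12) = 40685/6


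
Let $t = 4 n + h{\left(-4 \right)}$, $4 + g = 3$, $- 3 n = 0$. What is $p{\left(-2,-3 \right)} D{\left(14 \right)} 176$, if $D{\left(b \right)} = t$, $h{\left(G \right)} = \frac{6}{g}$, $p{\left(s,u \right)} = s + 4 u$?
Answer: $14784$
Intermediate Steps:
$n = 0$ ($n = \left(- \frac{1}{3}\right) 0 = 0$)
$g = -1$ ($g = -4 + 3 = -1$)
$h{\left(G \right)} = -6$ ($h{\left(G \right)} = \frac{6}{-1} = 6 \left(-1\right) = -6$)
$t = -6$ ($t = 4 \cdot 0 - 6 = 0 - 6 = -6$)
$D{\left(b \right)} = -6$
$p{\left(-2,-3 \right)} D{\left(14 \right)} 176 = \left(-2 + 4 \left(-3\right)\right) \left(-6\right) 176 = \left(-2 - 12\right) \left(-6\right) 176 = \left(-14\right) \left(-6\right) 176 = 84 \cdot 176 = 14784$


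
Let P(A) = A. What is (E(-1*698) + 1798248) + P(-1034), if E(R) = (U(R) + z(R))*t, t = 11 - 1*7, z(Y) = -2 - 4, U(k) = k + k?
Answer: 1791606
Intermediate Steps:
U(k) = 2*k
z(Y) = -6
t = 4 (t = 11 - 7 = 4)
E(R) = -24 + 8*R (E(R) = (2*R - 6)*4 = (-6 + 2*R)*4 = -24 + 8*R)
(E(-1*698) + 1798248) + P(-1034) = ((-24 + 8*(-1*698)) + 1798248) - 1034 = ((-24 + 8*(-698)) + 1798248) - 1034 = ((-24 - 5584) + 1798248) - 1034 = (-5608 + 1798248) - 1034 = 1792640 - 1034 = 1791606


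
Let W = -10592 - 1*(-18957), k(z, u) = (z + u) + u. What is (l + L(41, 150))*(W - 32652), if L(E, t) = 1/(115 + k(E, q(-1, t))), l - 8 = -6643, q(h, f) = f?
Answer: 73481751433/456 ≈ 1.6114e+8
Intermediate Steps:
l = -6635 (l = 8 - 6643 = -6635)
k(z, u) = z + 2*u (k(z, u) = (u + z) + u = z + 2*u)
W = 8365 (W = -10592 + 18957 = 8365)
L(E, t) = 1/(115 + E + 2*t) (L(E, t) = 1/(115 + (E + 2*t)) = 1/(115 + E + 2*t))
(l + L(41, 150))*(W - 32652) = (-6635 + 1/(115 + 41 + 2*150))*(8365 - 32652) = (-6635 + 1/(115 + 41 + 300))*(-24287) = (-6635 + 1/456)*(-24287) = -3025559/456*(-24287) = 73481751433/456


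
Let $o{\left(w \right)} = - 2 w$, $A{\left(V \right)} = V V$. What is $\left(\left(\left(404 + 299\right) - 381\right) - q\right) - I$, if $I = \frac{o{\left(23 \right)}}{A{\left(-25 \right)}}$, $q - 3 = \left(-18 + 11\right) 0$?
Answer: $\frac{199421}{625} \approx 319.07$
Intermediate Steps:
$A{\left(V \right)} = V^{2}$
$q = 3$ ($q = 3 + \left(-18 + 11\right) 0 = 3 - 0 = 3 + 0 = 3$)
$I = - \frac{46}{625}$ ($I = \frac{\left(-2\right) 23}{\left(-25\right)^{2}} = - \frac{46}{625} \approx -0.0736$)
$\left(\left(\left(404 + 299\right) - 381\right) - q\right) - I = \left(\left(\left(404 + 299\right) - 381\right) - 3\right) - - \frac{46}{625} = \left(\left(703 - 381\right) - 3\right) + \frac{46}{625} = \left(322 - 3\right) + \frac{46}{625} = 319 + \frac{46}{625} = \frac{199421}{625}$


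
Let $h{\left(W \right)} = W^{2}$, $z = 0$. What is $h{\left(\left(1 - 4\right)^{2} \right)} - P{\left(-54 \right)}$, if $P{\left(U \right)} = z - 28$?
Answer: $109$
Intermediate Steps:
$P{\left(U \right)} = -28$ ($P{\left(U \right)} = 0 - 28 = -28$)
$h{\left(\left(1 - 4\right)^{2} \right)} - P{\left(-54 \right)} = \left(\left(1 - 4\right)^{2}\right)^{2} - -28 = \left(\left(-3\right)^{2}\right)^{2} + 28 = 9^{2} + 28 = 81 + 28 = 109$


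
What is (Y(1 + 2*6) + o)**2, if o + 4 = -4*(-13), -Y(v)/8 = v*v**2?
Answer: 307230784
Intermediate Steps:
Y(v) = -8*v**3 (Y(v) = -8*v*v**2 = -8*v**3)
o = 48 (o = -4 - 4*(-13) = -4 + 52 = 48)
(Y(1 + 2*6) + o)**2 = (-8*(1 + 2*6)**3 + 48)**2 = (-8*(1 + 12)**3 + 48)**2 = (-8*13**3 + 48)**2 = (-8*2197 + 48)**2 = (-17576 + 48)**2 = (-17528)**2 = 307230784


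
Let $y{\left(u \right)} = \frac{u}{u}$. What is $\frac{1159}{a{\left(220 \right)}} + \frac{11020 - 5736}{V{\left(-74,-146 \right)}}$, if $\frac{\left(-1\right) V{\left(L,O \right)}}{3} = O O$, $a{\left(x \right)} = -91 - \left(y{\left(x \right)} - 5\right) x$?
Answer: $\frac{5828888}{4204581} \approx 1.3863$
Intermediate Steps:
$y{\left(u \right)} = 1$
$a{\left(x \right)} = -91 + 4 x$ ($a{\left(x \right)} = -91 - \left(1 - 5\right) x = -91 - - 4 x = -91 + 4 x$)
$V{\left(L,O \right)} = - 3 O^{2}$ ($V{\left(L,O \right)} = - 3 O O = - 3 O^{2}$)
$\frac{1159}{a{\left(220 \right)}} + \frac{11020 - 5736}{V{\left(-74,-146 \right)}} = \frac{1159}{-91 + 4 \cdot 220} + \frac{11020 - 5736}{\left(-3\right) \left(-146\right)^{2}} = \frac{1159}{-91 + 880} + \frac{11020 - 5736}{\left(-3\right) 21316} = \frac{1159}{789} + \frac{5284}{-63948} = 1159 \cdot \frac{1}{789} + 5284 \left(- \frac{1}{63948}\right) = \frac{1159}{789} - \frac{1321}{15987} = \frac{5828888}{4204581}$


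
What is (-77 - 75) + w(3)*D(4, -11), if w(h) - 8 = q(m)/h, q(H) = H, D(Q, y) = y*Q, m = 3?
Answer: -548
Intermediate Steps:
D(Q, y) = Q*y
w(h) = 8 + 3/h
(-77 - 75) + w(3)*D(4, -11) = (-77 - 75) + (8 + 3/3)*(4*(-11)) = -152 + (8 + 3*(1/3))*(-44) = -152 + (8 + 1)*(-44) = -152 + 9*(-44) = -152 - 396 = -548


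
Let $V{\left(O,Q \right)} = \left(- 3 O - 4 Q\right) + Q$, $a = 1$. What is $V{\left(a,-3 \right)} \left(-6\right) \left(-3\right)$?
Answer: $108$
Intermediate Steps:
$V{\left(O,Q \right)} = - 3 O - 3 Q$ ($V{\left(O,Q \right)} = \left(- 4 Q - 3 O\right) + Q = - 3 O - 3 Q$)
$V{\left(a,-3 \right)} \left(-6\right) \left(-3\right) = \left(\left(-3\right) 1 - -9\right) \left(-6\right) \left(-3\right) = \left(-3 + 9\right) \left(-6\right) \left(-3\right) = 6 \left(-6\right) \left(-3\right) = \left(-36\right) \left(-3\right) = 108$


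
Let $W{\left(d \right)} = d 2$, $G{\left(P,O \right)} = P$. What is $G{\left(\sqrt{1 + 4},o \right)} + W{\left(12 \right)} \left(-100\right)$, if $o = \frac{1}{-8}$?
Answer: $-2400 + \sqrt{5} \approx -2397.8$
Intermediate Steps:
$o = - \frac{1}{8} \approx -0.125$
$W{\left(d \right)} = 2 d$
$G{\left(\sqrt{1 + 4},o \right)} + W{\left(12 \right)} \left(-100\right) = \sqrt{1 + 4} + 2 \cdot 12 \left(-100\right) = \sqrt{5} + 24 \left(-100\right) = \sqrt{5} - 2400 = -2400 + \sqrt{5}$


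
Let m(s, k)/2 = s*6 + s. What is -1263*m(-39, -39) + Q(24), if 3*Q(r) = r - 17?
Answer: 2068801/3 ≈ 6.8960e+5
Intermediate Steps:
Q(r) = -17/3 + r/3 (Q(r) = (r - 17)/3 = (-17 + r)/3 = -17/3 + r/3)
m(s, k) = 14*s (m(s, k) = 2*(s*6 + s) = 2*(6*s + s) = 2*(7*s) = 14*s)
-1263*m(-39, -39) + Q(24) = -17682*(-39) + (-17/3 + (⅓)*24) = -1263*(-546) + (-17/3 + 8) = 689598 + 7/3 = 2068801/3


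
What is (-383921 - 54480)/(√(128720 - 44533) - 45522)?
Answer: 19956890322/2072168297 + 438401*√84187/2072168297 ≈ 9.6923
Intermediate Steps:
(-383921 - 54480)/(√(128720 - 44533) - 45522) = -438401/(√84187 - 45522) = -438401/(-45522 + √84187)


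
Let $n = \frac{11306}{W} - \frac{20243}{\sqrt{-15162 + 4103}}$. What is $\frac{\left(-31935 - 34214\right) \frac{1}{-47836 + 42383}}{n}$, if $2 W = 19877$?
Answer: $\frac{328797839935534684}{882880838011538931901} - \frac{529053794652657703 i \sqrt{11059}}{882880838011538931901} \approx 0.00037241 - 0.063017 i$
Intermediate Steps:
$W = \frac{19877}{2}$ ($W = \frac{1}{2} \cdot 19877 = \frac{19877}{2} \approx 9938.5$)
$n = \frac{22612}{19877} + \frac{20243 i \sqrt{11059}}{11059}$ ($n = \frac{11306}{\frac{19877}{2}} - \frac{20243}{\sqrt{-15162 + 4103}} = 11306 \cdot \frac{2}{19877} - \frac{20243}{\sqrt{-11059}} = \frac{22612}{19877} - \frac{20243}{i \sqrt{11059}} = \frac{22612}{19877} - 20243 \left(- \frac{i \sqrt{11059}}{11059}\right) = \frac{22612}{19877} + \frac{20243 i \sqrt{11059}}{11059} \approx 1.1376 + 192.49 i$)
$\frac{\left(-31935 - 34214\right) \frac{1}{-47836 + 42383}}{n} = \frac{\left(-31935 - 34214\right) \frac{1}{-47836 + 42383}}{\frac{22612}{19877} + \frac{20243 i \sqrt{11059}}{11059}} = \frac{\left(-66149\right) \frac{1}{-5453}}{\frac{22612}{19877} + \frac{20243 i \sqrt{11059}}{11059}} = \frac{\left(-66149\right) \left(- \frac{1}{5453}\right)}{\frac{22612}{19877} + \frac{20243 i \sqrt{11059}}{11059}} = \frac{66149}{5453 \left(\frac{22612}{19877} + \frac{20243 i \sqrt{11059}}{11059}\right)}$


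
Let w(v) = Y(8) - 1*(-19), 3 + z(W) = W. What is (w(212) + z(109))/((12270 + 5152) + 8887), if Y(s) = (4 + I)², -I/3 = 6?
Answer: 321/26309 ≈ 0.012201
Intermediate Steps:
I = -18 (I = -3*6 = -18)
z(W) = -3 + W
Y(s) = 196 (Y(s) = (4 - 18)² = (-14)² = 196)
w(v) = 215 (w(v) = 196 - 1*(-19) = 196 + 19 = 215)
(w(212) + z(109))/((12270 + 5152) + 8887) = (215 + (-3 + 109))/((12270 + 5152) + 8887) = (215 + 106)/(17422 + 8887) = 321/26309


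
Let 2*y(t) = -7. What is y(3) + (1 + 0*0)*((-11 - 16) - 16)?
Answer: -93/2 ≈ -46.500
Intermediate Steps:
y(t) = -7/2 (y(t) = (½)*(-7) = -7/2)
y(3) + (1 + 0*0)*((-11 - 16) - 16) = -7/2 + (1 + 0*0)*((-11 - 16) - 16) = -7/2 + (1 + 0)*(-27 - 16) = -7/2 + 1*(-43) = -7/2 - 43 = -93/2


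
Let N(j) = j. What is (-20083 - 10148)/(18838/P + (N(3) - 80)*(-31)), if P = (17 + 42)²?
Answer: -35078037/2775995 ≈ -12.636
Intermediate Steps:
P = 3481 (P = 59² = 3481)
(-20083 - 10148)/(18838/P + (N(3) - 80)*(-31)) = (-20083 - 10148)/(18838/3481 + (3 - 80)*(-31)) = -30231/(18838*(1/3481) - 77*(-31)) = -30231/(18838/3481 + 2387) = -30231/8327985/3481 = -30231*3481/8327985 = -35078037/2775995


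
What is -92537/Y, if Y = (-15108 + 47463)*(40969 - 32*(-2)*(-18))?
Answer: -92537/1288279035 ≈ -7.1830e-5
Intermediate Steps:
Y = 1288279035 (Y = 32355*(40969 + 64*(-18)) = 32355*(40969 - 1152) = 32355*39817 = 1288279035)
-92537/Y = -92537/1288279035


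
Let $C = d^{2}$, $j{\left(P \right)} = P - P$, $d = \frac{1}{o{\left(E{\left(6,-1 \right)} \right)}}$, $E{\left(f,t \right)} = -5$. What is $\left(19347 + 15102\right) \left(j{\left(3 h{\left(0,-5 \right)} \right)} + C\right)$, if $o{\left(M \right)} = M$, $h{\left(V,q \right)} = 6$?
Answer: $\frac{34449}{25} \approx 1378.0$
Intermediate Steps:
$d = - \frac{1}{5}$ ($d = \frac{1}{-5} = - \frac{1}{5} \approx -0.2$)
$j{\left(P \right)} = 0$
$C = \frac{1}{25}$ ($C = \left(- \frac{1}{5}\right)^{2} = \frac{1}{25} \approx 0.04$)
$\left(19347 + 15102\right) \left(j{\left(3 h{\left(0,-5 \right)} \right)} + C\right) = \left(19347 + 15102\right) \left(0 + \frac{1}{25}\right) = 34449 \cdot \frac{1}{25} = \frac{34449}{25}$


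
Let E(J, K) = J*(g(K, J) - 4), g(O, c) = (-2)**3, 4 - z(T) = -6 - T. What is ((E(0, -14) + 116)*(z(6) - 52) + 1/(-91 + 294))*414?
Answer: -350958978/203 ≈ -1.7289e+6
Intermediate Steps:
z(T) = 10 + T (z(T) = 4 - (-6 - T) = 4 + (6 + T) = 10 + T)
g(O, c) = -8
E(J, K) = -12*J (E(J, K) = J*(-8 - 4) = J*(-12) = -12*J)
((E(0, -14) + 116)*(z(6) - 52) + 1/(-91 + 294))*414 = ((-12*0 + 116)*((10 + 6) - 52) + 1/(-91 + 294))*414 = ((0 + 116)*(16 - 52) + 1/203)*414 = (116*(-36) + 1/203)*414 = (-4176 + 1/203)*414 = -847727/203*414 = -350958978/203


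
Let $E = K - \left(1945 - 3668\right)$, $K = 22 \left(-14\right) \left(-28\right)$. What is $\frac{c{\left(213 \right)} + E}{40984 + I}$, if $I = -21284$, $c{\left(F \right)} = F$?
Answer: $\frac{528}{985} \approx 0.53604$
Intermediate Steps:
$K = 8624$ ($K = \left(-308\right) \left(-28\right) = 8624$)
$E = 10347$ ($E = 8624 - \left(1945 - 3668\right) = 8624 - -1723 = 8624 + \left(-7047 + 8770\right) = 8624 + 1723 = 10347$)
$\frac{c{\left(213 \right)} + E}{40984 + I} = \frac{213 + 10347}{40984 - 21284} = \frac{10560}{19700} = 10560 \cdot \frac{1}{19700} = \frac{528}{985}$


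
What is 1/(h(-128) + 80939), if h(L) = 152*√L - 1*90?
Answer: 80849/6539518113 - 1216*I*√2/6539518113 ≈ 1.2363e-5 - 2.6297e-7*I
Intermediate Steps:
h(L) = -90 + 152*√L (h(L) = 152*√L - 90 = -90 + 152*√L)
1/(h(-128) + 80939) = 1/((-90 + 152*√(-128)) + 80939) = 1/((-90 + 152*(8*I*√2)) + 80939) = 1/((-90 + 1216*I*√2) + 80939) = 1/(80849 + 1216*I*√2)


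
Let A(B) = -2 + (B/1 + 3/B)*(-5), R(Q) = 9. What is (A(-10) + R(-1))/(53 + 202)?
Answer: 39/170 ≈ 0.22941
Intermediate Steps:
A(B) = -2 - 15/B - 5*B (A(B) = -2 + (B*1 + 3/B)*(-5) = -2 + (B + 3/B)*(-5) = -2 + (-15/B - 5*B) = -2 - 15/B - 5*B)
(A(-10) + R(-1))/(53 + 202) = ((-2 - 15/(-10) - 5*(-10)) + 9)/(53 + 202) = ((-2 - 15*(-⅒) + 50) + 9)/255 = ((-2 + 3/2 + 50) + 9)*(1/255) = (99/2 + 9)*(1/255) = (117/2)*(1/255) = 39/170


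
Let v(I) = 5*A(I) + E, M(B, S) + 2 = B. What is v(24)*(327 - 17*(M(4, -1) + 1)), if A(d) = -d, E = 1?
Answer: -32844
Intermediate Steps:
M(B, S) = -2 + B
v(I) = 1 - 5*I (v(I) = 5*(-I) + 1 = -5*I + 1 = 1 - 5*I)
v(24)*(327 - 17*(M(4, -1) + 1)) = (1 - 5*24)*(327 - 17*((-2 + 4) + 1)) = (1 - 120)*(327 - 17*(2 + 1)) = -119*(327 - 17*3) = -119*(327 - 51) = -119*276 = -32844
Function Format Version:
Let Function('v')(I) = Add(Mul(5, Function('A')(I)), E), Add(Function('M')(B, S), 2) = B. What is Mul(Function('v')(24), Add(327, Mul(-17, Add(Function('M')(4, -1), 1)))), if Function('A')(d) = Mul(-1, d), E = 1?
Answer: -32844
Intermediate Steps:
Function('M')(B, S) = Add(-2, B)
Function('v')(I) = Add(1, Mul(-5, I)) (Function('v')(I) = Add(Mul(5, Mul(-1, I)), 1) = Add(Mul(-5, I), 1) = Add(1, Mul(-5, I)))
Mul(Function('v')(24), Add(327, Mul(-17, Add(Function('M')(4, -1), 1)))) = Mul(Add(1, Mul(-5, 24)), Add(327, Mul(-17, Add(Add(-2, 4), 1)))) = Mul(Add(1, -120), Add(327, Mul(-17, Add(2, 1)))) = Mul(-119, Add(327, Mul(-17, 3))) = Mul(-119, Add(327, -51)) = Mul(-119, 276) = -32844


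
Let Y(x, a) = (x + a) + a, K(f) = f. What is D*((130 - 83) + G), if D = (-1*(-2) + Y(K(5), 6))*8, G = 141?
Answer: 28576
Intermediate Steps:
Y(x, a) = x + 2*a (Y(x, a) = (a + x) + a = x + 2*a)
D = 152 (D = (-1*(-2) + (5 + 2*6))*8 = (2 + (5 + 12))*8 = (2 + 17)*8 = 19*8 = 152)
D*((130 - 83) + G) = 152*((130 - 83) + 141) = 152*(47 + 141) = 152*188 = 28576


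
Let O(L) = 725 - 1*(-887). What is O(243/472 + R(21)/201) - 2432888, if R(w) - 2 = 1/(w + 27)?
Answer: -2431276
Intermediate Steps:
R(w) = 2 + 1/(27 + w) (R(w) = 2 + 1/(w + 27) = 2 + 1/(27 + w))
O(L) = 1612 (O(L) = 725 + 887 = 1612)
O(243/472 + R(21)/201) - 2432888 = 1612 - 2432888 = -2431276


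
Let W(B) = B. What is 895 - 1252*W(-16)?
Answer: 20927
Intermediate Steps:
895 - 1252*W(-16) = 895 - 1252*(-16) = 895 + 20032 = 20927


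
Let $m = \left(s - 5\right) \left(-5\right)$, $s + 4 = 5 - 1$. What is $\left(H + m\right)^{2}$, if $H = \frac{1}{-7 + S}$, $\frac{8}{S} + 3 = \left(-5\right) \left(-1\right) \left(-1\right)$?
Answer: $\frac{39601}{64} \approx 618.77$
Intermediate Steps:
$s = 0$ ($s = -4 + \left(5 - 1\right) = -4 + 4 = 0$)
$S = -1$ ($S = \frac{8}{-3 + \left(-5\right) \left(-1\right) \left(-1\right)} = \frac{8}{-3 + 5 \left(-1\right)} = \frac{8}{-3 - 5} = \frac{8}{-8} = 8 \left(- \frac{1}{8}\right) = -1$)
$H = - \frac{1}{8}$ ($H = \frac{1}{-7 - 1} = \frac{1}{-8} = - \frac{1}{8} \approx -0.125$)
$m = 25$ ($m = \left(0 - 5\right) \left(-5\right) = \left(-5\right) \left(-5\right) = 25$)
$\left(H + m\right)^{2} = \left(- \frac{1}{8} + 25\right)^{2} = \left(\frac{199}{8}\right)^{2} = \frac{39601}{64}$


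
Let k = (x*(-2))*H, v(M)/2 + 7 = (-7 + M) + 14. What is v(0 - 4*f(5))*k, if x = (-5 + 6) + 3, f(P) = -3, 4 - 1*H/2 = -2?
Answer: -2304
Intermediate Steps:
H = 12 (H = 8 - 2*(-2) = 8 + 4 = 12)
x = 4 (x = 1 + 3 = 4)
v(M) = 2*M (v(M) = -14 + 2*((-7 + M) + 14) = -14 + 2*(7 + M) = -14 + (14 + 2*M) = 2*M)
k = -96 (k = (4*(-2))*12 = -8*12 = -96)
v(0 - 4*f(5))*k = (2*(0 - 4*(-3)))*(-96) = (2*(0 + 12))*(-96) = (2*12)*(-96) = 24*(-96) = -2304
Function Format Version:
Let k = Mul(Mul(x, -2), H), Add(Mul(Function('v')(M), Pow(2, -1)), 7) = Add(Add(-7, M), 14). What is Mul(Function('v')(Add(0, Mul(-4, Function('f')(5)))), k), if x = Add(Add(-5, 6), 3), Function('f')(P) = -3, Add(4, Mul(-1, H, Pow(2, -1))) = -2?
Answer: -2304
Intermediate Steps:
H = 12 (H = Add(8, Mul(-2, -2)) = Add(8, 4) = 12)
x = 4 (x = Add(1, 3) = 4)
Function('v')(M) = Mul(2, M) (Function('v')(M) = Add(-14, Mul(2, Add(Add(-7, M), 14))) = Add(-14, Mul(2, Add(7, M))) = Add(-14, Add(14, Mul(2, M))) = Mul(2, M))
k = -96 (k = Mul(Mul(4, -2), 12) = Mul(-8, 12) = -96)
Mul(Function('v')(Add(0, Mul(-4, Function('f')(5)))), k) = Mul(Mul(2, Add(0, Mul(-4, -3))), -96) = Mul(Mul(2, Add(0, 12)), -96) = Mul(Mul(2, 12), -96) = Mul(24, -96) = -2304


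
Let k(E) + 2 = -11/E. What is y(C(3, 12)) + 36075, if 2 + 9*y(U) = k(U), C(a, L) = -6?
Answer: 1948037/54 ≈ 36075.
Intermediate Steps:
k(E) = -2 - 11/E
y(U) = -4/9 - 11/(9*U) (y(U) = -2/9 + (-2 - 11/U)/9 = -2/9 + (-2/9 - 11/(9*U)) = -4/9 - 11/(9*U))
y(C(3, 12)) + 36075 = (⅑)*(-11 - 4*(-6))/(-6) + 36075 = (⅑)*(-⅙)*(-11 + 24) + 36075 = (⅑)*(-⅙)*13 + 36075 = -13/54 + 36075 = 1948037/54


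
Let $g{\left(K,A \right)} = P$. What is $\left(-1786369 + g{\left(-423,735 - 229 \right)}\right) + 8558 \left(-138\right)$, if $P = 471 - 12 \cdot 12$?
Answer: $-2967046$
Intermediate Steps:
$P = 327$ ($P = 471 - 144 = 327$)
$g{\left(K,A \right)} = 327$
$\left(-1786369 + g{\left(-423,735 - 229 \right)}\right) + 8558 \left(-138\right) = \left(-1786369 + 327\right) + 8558 \left(-138\right) = -1786042 - 1181004 = -2967046$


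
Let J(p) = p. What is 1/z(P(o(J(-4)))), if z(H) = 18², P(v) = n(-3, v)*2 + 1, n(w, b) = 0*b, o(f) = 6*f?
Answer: 1/324 ≈ 0.0030864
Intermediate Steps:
n(w, b) = 0
P(v) = 1 (P(v) = 0*2 + 1 = 0 + 1 = 1)
z(H) = 324
1/z(P(o(J(-4)))) = 1/324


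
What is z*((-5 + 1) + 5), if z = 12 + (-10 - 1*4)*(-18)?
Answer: 264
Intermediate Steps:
z = 264 (z = 12 + (-10 - 4)*(-18) = 12 - 14*(-18) = 12 + 252 = 264)
z*((-5 + 1) + 5) = 264*((-5 + 1) + 5) = 264*(-4 + 5) = 264*1 = 264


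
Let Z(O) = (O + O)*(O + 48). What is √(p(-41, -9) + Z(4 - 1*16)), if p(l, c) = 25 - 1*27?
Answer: I*√866 ≈ 29.428*I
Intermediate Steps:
p(l, c) = -2 (p(l, c) = 25 - 27 = -2)
Z(O) = 2*O*(48 + O) (Z(O) = (2*O)*(48 + O) = 2*O*(48 + O))
√(p(-41, -9) + Z(4 - 1*16)) = √(-2 + 2*(4 - 1*16)*(48 + (4 - 1*16))) = √(-2 + 2*(4 - 16)*(48 + (4 - 16))) = √(-2 + 2*(-12)*(48 - 12)) = √(-2 + 2*(-12)*36) = √(-2 - 864) = √(-866) = I*√866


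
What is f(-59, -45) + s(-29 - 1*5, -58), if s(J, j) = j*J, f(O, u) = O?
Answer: 1913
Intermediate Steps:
s(J, j) = J*j
f(-59, -45) + s(-29 - 1*5, -58) = -59 + (-29 - 1*5)*(-58) = -59 + (-29 - 5)*(-58) = -59 - 34*(-58) = -59 + 1972 = 1913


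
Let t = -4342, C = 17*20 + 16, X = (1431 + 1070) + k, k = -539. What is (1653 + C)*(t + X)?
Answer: -4781420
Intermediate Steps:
X = 1962 (X = (1431 + 1070) - 539 = 2501 - 539 = 1962)
C = 356 (C = 340 + 16 = 356)
(1653 + C)*(t + X) = (1653 + 356)*(-4342 + 1962) = 2009*(-2380) = -4781420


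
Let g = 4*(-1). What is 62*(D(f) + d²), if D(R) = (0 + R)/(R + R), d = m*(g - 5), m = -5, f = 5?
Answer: 125581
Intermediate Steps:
g = -4
d = 45 (d = -5*(-4 - 5) = -5*(-9) = 45)
D(R) = ½ (D(R) = R/((2*R)) = R*(1/(2*R)) = ½)
62*(D(f) + d²) = 62*(½ + 45²) = 62*(½ + 2025) = 62*(4051/2) = 125581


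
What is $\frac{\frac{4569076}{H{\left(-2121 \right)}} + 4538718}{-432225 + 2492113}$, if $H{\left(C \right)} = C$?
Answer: $\frac{4811025901}{2184511224} \approx 2.2023$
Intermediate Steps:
$\frac{\frac{4569076}{H{\left(-2121 \right)}} + 4538718}{-432225 + 2492113} = \frac{\frac{4569076}{-2121} + 4538718}{-432225 + 2492113} = \frac{4569076 \left(- \frac{1}{2121}\right) + 4538718}{2059888} = \left(- \frac{4569076}{2121} + 4538718\right) \frac{1}{2059888} = \frac{9622051802}{2121} \cdot \frac{1}{2059888} = \frac{4811025901}{2184511224}$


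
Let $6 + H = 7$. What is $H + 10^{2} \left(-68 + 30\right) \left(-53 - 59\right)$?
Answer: $425601$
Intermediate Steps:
$H = 1$ ($H = -6 + 7 = 1$)
$H + 10^{2} \left(-68 + 30\right) \left(-53 - 59\right) = 1 + 10^{2} \left(-68 + 30\right) \left(-53 - 59\right) = 1 + 100 \left(\left(-38\right) \left(-112\right)\right) = 1 + 100 \cdot 4256 = 1 + 425600 = 425601$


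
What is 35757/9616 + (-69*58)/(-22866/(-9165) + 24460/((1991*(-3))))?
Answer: 351633712586319/140389243952 ≈ 2504.7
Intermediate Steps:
35757/9616 + (-69*58)/(-22866/(-9165) + 24460/((1991*(-3)))) = 35757*(1/9616) - 4002/(-22866*(-1/9165) + 24460/(-5973)) = 35757/9616 - 4002/(7622/3055 + 24460*(-1/5973)) = 35757/9616 - 4002/(7622/3055 - 24460/5973) = 35757/9616 - 4002/(-29199094/18247515) = 35757/9616 - 4002*(-18247515/29199094) = 35757/9616 + 36513277515/14599547 = 351633712586319/140389243952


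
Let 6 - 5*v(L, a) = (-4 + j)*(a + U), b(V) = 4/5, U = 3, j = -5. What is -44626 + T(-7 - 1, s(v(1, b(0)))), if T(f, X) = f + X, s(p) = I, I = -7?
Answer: -44641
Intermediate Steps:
b(V) = ⅘ (b(V) = 4*(⅕) = ⅘)
v(L, a) = 33/5 + 9*a/5 (v(L, a) = 6/5 - (-4 - 5)*(a + 3)/5 = 6/5 - (-9)*(3 + a)/5 = 6/5 - (-27 - 9*a)/5 = 6/5 + (27/5 + 9*a/5) = 33/5 + 9*a/5)
s(p) = -7
T(f, X) = X + f
-44626 + T(-7 - 1, s(v(1, b(0)))) = -44626 + (-7 + (-7 - 1)) = -44626 + (-7 - 8) = -44626 - 15 = -44641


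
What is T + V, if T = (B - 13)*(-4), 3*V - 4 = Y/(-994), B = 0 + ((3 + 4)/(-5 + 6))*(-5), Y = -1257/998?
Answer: 575368217/2976036 ≈ 193.33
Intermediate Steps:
Y = -1257/998 (Y = -1257*1/998 = -1257/998 ≈ -1.2595)
B = -35 (B = 0 + (7/1)*(-5) = 0 + (7*1)*(-5) = 0 + 7*(-5) = 0 - 35 = -35)
V = 3969305/2976036 (V = 4/3 + (-1257/998/(-994))/3 = 4/3 + (-1257/998*(-1/994))/3 = 4/3 + (1/3)*(1257/992012) = 4/3 + 419/992012 = 3969305/2976036 ≈ 1.3338)
T = 192 (T = (-35 - 13)*(-4) = -48*(-4) = 192)
T + V = 192 + 3969305/2976036 = 575368217/2976036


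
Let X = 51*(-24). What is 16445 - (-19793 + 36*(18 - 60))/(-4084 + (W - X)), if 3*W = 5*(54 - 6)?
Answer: 9139159/556 ≈ 16437.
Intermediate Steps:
W = 80 (W = (5*(54 - 6))/3 = (5*48)/3 = (1/3)*240 = 80)
X = -1224
16445 - (-19793 + 36*(18 - 60))/(-4084 + (W - X)) = 16445 - (-19793 + 36*(18 - 60))/(-4084 + (80 - 1*(-1224))) = 16445 - (-19793 + 36*(-42))/(-4084 + (80 + 1224)) = 16445 - (-19793 - 1512)/(-4084 + 1304) = 16445 - (-21305)/(-2780) = 16445 - (-21305)*(-1)/2780 = 16445 - 1*4261/556 = 16445 - 4261/556 = 9139159/556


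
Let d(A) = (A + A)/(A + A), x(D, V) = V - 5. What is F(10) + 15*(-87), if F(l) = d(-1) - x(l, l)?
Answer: -1309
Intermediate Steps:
x(D, V) = -5 + V
d(A) = 1 (d(A) = (2*A)/((2*A)) = (2*A)*(1/(2*A)) = 1)
F(l) = 6 - l (F(l) = 1 - (-5 + l) = 1 + (5 - l) = 6 - l)
F(10) + 15*(-87) = (6 - 1*10) + 15*(-87) = (6 - 10) - 1305 = -4 - 1305 = -1309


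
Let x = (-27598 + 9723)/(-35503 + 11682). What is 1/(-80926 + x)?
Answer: -23821/1927720371 ≈ -1.2357e-5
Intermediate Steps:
x = 17875/23821 (x = -17875/(-23821) = -17875*(-1/23821) = 17875/23821 ≈ 0.75039)
1/(-80926 + x) = 1/(-80926 + 17875/23821) = 1/(-1927720371/23821) = -23821/1927720371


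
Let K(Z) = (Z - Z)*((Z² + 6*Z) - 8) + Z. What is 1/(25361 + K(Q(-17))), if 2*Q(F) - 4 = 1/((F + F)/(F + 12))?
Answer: 68/1724689 ≈ 3.9427e-5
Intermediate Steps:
Q(F) = 2 + (12 + F)/(4*F) (Q(F) = 2 + 1/(2*(((F + F)/(F + 12)))) = 2 + 1/(2*(((2*F)/(12 + F)))) = 2 + 1/(2*((2*F/(12 + F)))) = 2 + ((12 + F)/(2*F))/2 = 2 + (12 + F)/(4*F))
K(Z) = Z (K(Z) = 0*(-8 + Z² + 6*Z) + Z = 0 + Z = Z)
1/(25361 + K(Q(-17))) = 1/(25361 + (9/4 + 3/(-17))) = 1/(25361 + (9/4 + 3*(-1/17))) = 1/(25361 + (9/4 - 3/17)) = 1/(25361 + 141/68) = 1/(1724689/68) = 68/1724689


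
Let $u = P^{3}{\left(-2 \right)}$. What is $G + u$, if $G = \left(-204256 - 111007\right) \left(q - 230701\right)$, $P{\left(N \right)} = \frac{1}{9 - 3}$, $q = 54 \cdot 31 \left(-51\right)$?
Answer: $\frac{21523698588601}{216} \approx 9.9647 \cdot 10^{10}$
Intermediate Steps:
$q = -85374$ ($q = 1674 \left(-51\right) = -85374$)
$P{\left(N \right)} = \frac{1}{6}$
$G = 99646752725$ ($G = \left(-204256 - 111007\right) \left(-85374 - 230701\right) = \left(-315263\right) \left(-316075\right) = 99646752725$)
$u = \frac{1}{216}$ ($u = \left(\frac{1}{6}\right)^{3} = \frac{1}{216} \approx 0.0046296$)
$G + u = 99646752725 + \frac{1}{216} = \frac{21523698588601}{216}$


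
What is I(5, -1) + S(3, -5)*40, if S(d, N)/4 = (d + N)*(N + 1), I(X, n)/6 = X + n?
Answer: 1304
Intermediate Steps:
I(X, n) = 6*X + 6*n (I(X, n) = 6*(X + n) = 6*X + 6*n)
S(d, N) = 4*(1 + N)*(N + d) (S(d, N) = 4*((d + N)*(N + 1)) = 4*((N + d)*(1 + N)) = 4*((1 + N)*(N + d)) = 4*(1 + N)*(N + d))
I(5, -1) + S(3, -5)*40 = (6*5 + 6*(-1)) + (4*(-5) + 4*3 + 4*(-5)² + 4*(-5)*3)*40 = (30 - 6) + (-20 + 12 + 4*25 - 60)*40 = 24 + (-20 + 12 + 100 - 60)*40 = 24 + 32*40 = 24 + 1280 = 1304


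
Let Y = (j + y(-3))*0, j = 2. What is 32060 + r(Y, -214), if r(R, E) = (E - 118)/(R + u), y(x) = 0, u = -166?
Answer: 32062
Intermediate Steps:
Y = 0 (Y = (2 + 0)*0 = 2*0 = 0)
r(R, E) = (-118 + E)/(-166 + R) (r(R, E) = (E - 118)/(R - 166) = (-118 + E)/(-166 + R))
32060 + r(Y, -214) = 32060 + (-118 - 214)/(-166 + 0) = 32060 - 332/(-166) = 32060 - 1/166*(-332) = 32060 + 2 = 32062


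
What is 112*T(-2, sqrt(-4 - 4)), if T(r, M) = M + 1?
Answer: 112 + 224*I*sqrt(2) ≈ 112.0 + 316.78*I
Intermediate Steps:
T(r, M) = 1 + M
112*T(-2, sqrt(-4 - 4)) = 112*(1 + sqrt(-4 - 4)) = 112*(1 + sqrt(-8)) = 112*(1 + 2*I*sqrt(2)) = 112 + 224*I*sqrt(2)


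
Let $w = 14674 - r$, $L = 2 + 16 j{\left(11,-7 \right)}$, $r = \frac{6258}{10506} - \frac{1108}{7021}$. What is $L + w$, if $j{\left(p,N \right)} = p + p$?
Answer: $\frac{10867376929}{723163} \approx 15028.0$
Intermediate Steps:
$r = \frac{316635}{723163}$ ($r = 6258 \cdot \frac{1}{10506} - \frac{1108}{7021} = \frac{1043}{1751} - \frac{1108}{7021} = \frac{316635}{723163} \approx 0.43785$)
$j{\left(p,N \right)} = 2 p$
$L = 354$ ($L = 2 + 16 \cdot 2 \cdot 11 = 2 + 16 \cdot 22 = 2 + 352 = 354$)
$w = \frac{10611377227}{723163}$ ($w = 14674 - \frac{316635}{723163} = \frac{10611377227}{723163} \approx 14674.0$)
$L + w = 354 + \frac{10611377227}{723163} = \frac{10867376929}{723163}$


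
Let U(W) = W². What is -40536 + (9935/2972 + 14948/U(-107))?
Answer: -1379137114137/34026428 ≈ -40531.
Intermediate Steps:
-40536 + (9935/2972 + 14948/U(-107)) = -40536 + (9935/2972 + 14948/((-107)²)) = -40536 + (9935*(1/2972) + 14948/11449) = -40536 + (9935/2972 + 14948*(1/11449)) = -40536 + (9935/2972 + 14948/11449) = -40536 + 158171271/34026428 = -1379137114137/34026428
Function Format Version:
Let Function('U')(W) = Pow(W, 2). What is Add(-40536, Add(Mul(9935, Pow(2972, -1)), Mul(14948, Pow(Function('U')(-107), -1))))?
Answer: Rational(-1379137114137, 34026428) ≈ -40531.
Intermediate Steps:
Add(-40536, Add(Mul(9935, Pow(2972, -1)), Mul(14948, Pow(Function('U')(-107), -1)))) = Add(-40536, Add(Mul(9935, Pow(2972, -1)), Mul(14948, Pow(Pow(-107, 2), -1)))) = Add(-40536, Add(Mul(9935, Rational(1, 2972)), Mul(14948, Pow(11449, -1)))) = Add(-40536, Add(Rational(9935, 2972), Mul(14948, Rational(1, 11449)))) = Add(-40536, Add(Rational(9935, 2972), Rational(14948, 11449))) = Add(-40536, Rational(158171271, 34026428)) = Rational(-1379137114137, 34026428)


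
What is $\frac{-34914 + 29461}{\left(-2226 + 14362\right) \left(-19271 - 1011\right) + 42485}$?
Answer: $\frac{5453}{246099867} \approx 2.2158 \cdot 10^{-5}$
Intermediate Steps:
$\frac{-34914 + 29461}{\left(-2226 + 14362\right) \left(-19271 - 1011\right) + 42485} = - \frac{5453}{12136 \left(-19271 - 1011\right) + 42485} = - \frac{5453}{12136 \left(-20282\right) + 42485} = - \frac{5453}{-246142352 + 42485} = - \frac{5453}{-246099867} = \left(-5453\right) \left(- \frac{1}{246099867}\right) = \frac{5453}{246099867}$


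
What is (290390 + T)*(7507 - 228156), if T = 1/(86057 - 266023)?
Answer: -11531188834633611/179966 ≈ -6.4074e+10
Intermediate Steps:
T = -1/179966 (T = 1/(-179966) = -1/179966 ≈ -5.5566e-6)
(290390 + T)*(7507 - 228156) = (290390 - 1/179966)*(7507 - 228156) = (52260326739/179966)*(-220649) = -11531188834633611/179966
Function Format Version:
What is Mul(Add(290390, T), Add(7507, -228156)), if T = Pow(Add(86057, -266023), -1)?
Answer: Rational(-11531188834633611, 179966) ≈ -6.4074e+10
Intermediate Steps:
T = Rational(-1, 179966) (T = Pow(-179966, -1) = Rational(-1, 179966) ≈ -5.5566e-6)
Mul(Add(290390, T), Add(7507, -228156)) = Mul(Add(290390, Rational(-1, 179966)), Add(7507, -228156)) = Mul(Rational(52260326739, 179966), -220649) = Rational(-11531188834633611, 179966)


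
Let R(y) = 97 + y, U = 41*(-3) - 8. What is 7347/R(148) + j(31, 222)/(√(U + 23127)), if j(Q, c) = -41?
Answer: 7347/245 - 41*√5749/11498 ≈ 29.717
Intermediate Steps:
U = -131 (U = -123 - 8 = -131)
7347/R(148) + j(31, 222)/(√(U + 23127)) = 7347/(97 + 148) - 41/√(-131 + 23127) = 7347/245 - 41*√5749/11498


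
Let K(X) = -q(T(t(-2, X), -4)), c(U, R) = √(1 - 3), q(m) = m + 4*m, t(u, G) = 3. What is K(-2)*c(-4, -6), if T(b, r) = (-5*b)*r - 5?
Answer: -275*I*√2 ≈ -388.91*I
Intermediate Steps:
T(b, r) = -5 - 5*b*r (T(b, r) = -5*b*r - 5 = -5 - 5*b*r)
q(m) = 5*m
c(U, R) = I*√2 (c(U, R) = √(-2) = I*√2)
K(X) = -275 (K(X) = -5*(-5 - 5*3*(-4)) = -5*(-5 + 60) = -5*55 = -1*275 = -275)
K(-2)*c(-4, -6) = -275*I*√2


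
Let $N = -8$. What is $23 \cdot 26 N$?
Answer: $-4784$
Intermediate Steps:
$23 \cdot 26 N = 23 \cdot 26 \left(-8\right) = 598 \left(-8\right) = -4784$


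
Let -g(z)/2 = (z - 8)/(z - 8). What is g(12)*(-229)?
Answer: 458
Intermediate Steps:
g(z) = -2 (g(z) = -2*(z - 8)/(z - 8) = -2*(-8 + z)/(-8 + z) = -2*1 = -2)
g(12)*(-229) = -2*(-229) = 458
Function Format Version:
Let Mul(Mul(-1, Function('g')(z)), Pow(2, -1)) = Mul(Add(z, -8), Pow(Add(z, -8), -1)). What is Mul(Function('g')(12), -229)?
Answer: 458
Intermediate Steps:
Function('g')(z) = -2 (Function('g')(z) = Mul(-2, Mul(Add(z, -8), Pow(Add(z, -8), -1))) = Mul(-2, Mul(Add(-8, z), Pow(Add(-8, z), -1))) = Mul(-2, 1) = -2)
Mul(Function('g')(12), -229) = Mul(-2, -229) = 458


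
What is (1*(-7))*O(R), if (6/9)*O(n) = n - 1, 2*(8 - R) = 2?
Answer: -63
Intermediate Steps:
R = 7 (R = 8 - 1/2*2 = 8 - 1 = 7)
O(n) = -3/2 + 3*n/2 (O(n) = 3*(n - 1)/2 = 3*(-1 + n)/2 = -3/2 + 3*n/2)
(1*(-7))*O(R) = (1*(-7))*(-3/2 + (3/2)*7) = -7*(-3/2 + 21/2) = -7*9 = -63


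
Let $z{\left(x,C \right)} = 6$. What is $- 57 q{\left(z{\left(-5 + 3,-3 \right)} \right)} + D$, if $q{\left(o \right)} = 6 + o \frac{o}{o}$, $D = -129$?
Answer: $-813$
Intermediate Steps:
$q{\left(o \right)} = 6 + o$ ($q{\left(o \right)} = 6 + o 1 = 6 + o$)
$- 57 q{\left(z{\left(-5 + 3,-3 \right)} \right)} + D = - 57 \left(6 + 6\right) - 129 = \left(-57\right) 12 - 129 = -684 - 129 = -813$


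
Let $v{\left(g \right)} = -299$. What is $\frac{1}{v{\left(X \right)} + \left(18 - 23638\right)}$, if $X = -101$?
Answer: $- \frac{1}{23919} \approx -4.1808 \cdot 10^{-5}$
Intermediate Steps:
$\frac{1}{v{\left(X \right)} + \left(18 - 23638\right)} = \frac{1}{-299 + \left(18 - 23638\right)} = \frac{1}{-299 - 23620} = \frac{1}{-23919} = - \frac{1}{23919}$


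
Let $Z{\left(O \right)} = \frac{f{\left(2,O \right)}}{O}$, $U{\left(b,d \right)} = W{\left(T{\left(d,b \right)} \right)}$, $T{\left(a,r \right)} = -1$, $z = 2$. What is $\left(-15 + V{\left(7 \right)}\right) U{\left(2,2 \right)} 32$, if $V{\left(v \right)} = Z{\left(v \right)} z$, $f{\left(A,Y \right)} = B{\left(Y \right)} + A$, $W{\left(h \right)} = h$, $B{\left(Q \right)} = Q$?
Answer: $\frac{2784}{7} \approx 397.71$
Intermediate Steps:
$U{\left(b,d \right)} = -1$
$f{\left(A,Y \right)} = A + Y$ ($f{\left(A,Y \right)} = Y + A = A + Y$)
$Z{\left(O \right)} = \frac{2 + O}{O}$
$V{\left(v \right)} = \frac{2 \left(2 + v\right)}{v}$ ($V{\left(v \right)} = \frac{2 + v}{v} 2 = \frac{2 \left(2 + v\right)}{v}$)
$\left(-15 + V{\left(7 \right)}\right) U{\left(2,2 \right)} 32 = \left(-15 + \left(2 + \frac{4}{7}\right)\right) \left(-1\right) 32 = \left(-15 + \frac{18}{7}\right) \left(-1\right) 32 = \left(- \frac{87}{7}\right) \left(-1\right) 32 = \frac{87}{7} \cdot 32 = \frac{2784}{7}$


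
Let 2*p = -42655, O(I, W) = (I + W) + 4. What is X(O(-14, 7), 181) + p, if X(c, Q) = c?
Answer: -42661/2 ≈ -21331.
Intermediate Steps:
O(I, W) = 4 + I + W
p = -42655/2 (p = (½)*(-42655) = -42655/2 ≈ -21328.)
X(O(-14, 7), 181) + p = (4 - 14 + 7) - 42655/2 = -3 - 42655/2 = -42661/2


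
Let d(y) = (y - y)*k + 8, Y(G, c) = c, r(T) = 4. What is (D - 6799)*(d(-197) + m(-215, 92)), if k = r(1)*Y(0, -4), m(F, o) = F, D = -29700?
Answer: 7555293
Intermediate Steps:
k = -16 (k = 4*(-4) = -16)
d(y) = 8 (d(y) = (y - y)*(-16) + 8 = 0*(-16) + 8 = 0 + 8 = 8)
(D - 6799)*(d(-197) + m(-215, 92)) = (-29700 - 6799)*(8 - 215) = -36499*(-207) = 7555293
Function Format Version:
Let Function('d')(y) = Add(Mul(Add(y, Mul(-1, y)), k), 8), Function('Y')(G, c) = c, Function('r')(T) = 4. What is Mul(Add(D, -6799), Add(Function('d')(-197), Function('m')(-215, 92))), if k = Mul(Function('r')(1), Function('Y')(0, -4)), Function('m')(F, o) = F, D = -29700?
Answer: 7555293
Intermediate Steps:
k = -16 (k = Mul(4, -4) = -16)
Function('d')(y) = 8 (Function('d')(y) = Add(Mul(Add(y, Mul(-1, y)), -16), 8) = Add(Mul(0, -16), 8) = Add(0, 8) = 8)
Mul(Add(D, -6799), Add(Function('d')(-197), Function('m')(-215, 92))) = Mul(Add(-29700, -6799), Add(8, -215)) = Mul(-36499, -207) = 7555293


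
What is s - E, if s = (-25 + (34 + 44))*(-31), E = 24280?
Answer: -25923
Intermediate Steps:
s = -1643 (s = (-25 + 78)*(-31) = 53*(-31) = -1643)
s - E = -1643 - 1*24280 = -1643 - 24280 = -25923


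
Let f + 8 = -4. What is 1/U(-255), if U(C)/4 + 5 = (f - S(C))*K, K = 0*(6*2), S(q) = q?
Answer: -1/20 ≈ -0.050000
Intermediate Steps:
f = -12 (f = -8 - 4 = -12)
K = 0 (K = 0*12 = 0)
U(C) = -20 (U(C) = -20 + 4*((-12 - C)*0) = -20 + 4*0 = -20 + 0 = -20)
1/U(-255) = 1/(-20) = -1/20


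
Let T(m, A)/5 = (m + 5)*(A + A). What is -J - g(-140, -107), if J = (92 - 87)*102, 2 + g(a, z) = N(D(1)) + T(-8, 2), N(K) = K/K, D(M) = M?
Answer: -449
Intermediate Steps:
N(K) = 1
T(m, A) = 10*A*(5 + m) (T(m, A) = 5*((m + 5)*(A + A)) = 5*((5 + m)*(2*A)) = 5*(2*A*(5 + m)) = 10*A*(5 + m))
g(a, z) = -61 (g(a, z) = -2 + (1 + 10*2*(5 - 8)) = -2 + (1 + 10*2*(-3)) = -2 + (1 - 60) = -2 - 59 = -61)
J = 510 (J = 5*102 = 510)
-J - g(-140, -107) = -1*510 - 1*(-61) = -510 + 61 = -449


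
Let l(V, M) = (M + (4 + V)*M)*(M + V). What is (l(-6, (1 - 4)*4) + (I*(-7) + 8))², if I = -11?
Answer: 17161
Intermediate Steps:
l(V, M) = (M + V)*(M + M*(4 + V)) (l(V, M) = (M + M*(4 + V))*(M + V) = (M + V)*(M + M*(4 + V)))
(l(-6, (1 - 4)*4) + (I*(-7) + 8))² = (((1 - 4)*4)*((-6)² + 5*((1 - 4)*4) + 5*(-6) + ((1 - 4)*4)*(-6)) + (-11*(-7) + 8))² = ((-3*4)*(36 + 5*(-3*4) - 30 - 3*4*(-6)) + (77 + 8))² = (-12*(36 + 5*(-12) - 30 - 12*(-6)) + 85)² = (-12*(36 - 60 - 30 + 72) + 85)² = (-12*18 + 85)² = (-216 + 85)² = (-131)² = 17161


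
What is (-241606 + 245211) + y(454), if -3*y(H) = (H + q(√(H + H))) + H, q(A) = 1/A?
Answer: 9907/3 - √227/1362 ≈ 3302.3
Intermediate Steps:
y(H) = -2*H/3 - √2/(6*√H) (y(H) = -((H + 1/(√(H + H))) + H)/3 = -((H + 1/(√(2*H))) + H)/3 = -((H + 1/(√2*√H)) + H)/3 = -((H + √2/(2*√H)) + H)/3 = -(2*H + √2/(2*√H))/3 = -2*H/3 - √2/(6*√H))
(-241606 + 245211) + y(454) = (-241606 + 245211) + (-⅔*454 - √2/(6*√454)) = 3605 + (-908/3 - √2*√454/454/6) = 3605 + (-908/3 - √227/1362) = 9907/3 - √227/1362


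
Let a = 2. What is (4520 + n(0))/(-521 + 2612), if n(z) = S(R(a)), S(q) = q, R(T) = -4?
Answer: 4516/2091 ≈ 2.1597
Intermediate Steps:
n(z) = -4
(4520 + n(0))/(-521 + 2612) = (4520 - 4)/(-521 + 2612) = 4516/2091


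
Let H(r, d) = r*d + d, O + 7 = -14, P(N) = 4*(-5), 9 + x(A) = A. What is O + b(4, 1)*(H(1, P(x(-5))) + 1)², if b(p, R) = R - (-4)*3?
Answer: 19752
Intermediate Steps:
x(A) = -9 + A
P(N) = -20
b(p, R) = 12 + R (b(p, R) = R - 1*(-12) = R + 12 = 12 + R)
O = -21 (O = -7 - 14 = -21)
H(r, d) = d + d*r (H(r, d) = d*r + d = d + d*r)
O + b(4, 1)*(H(1, P(x(-5))) + 1)² = -21 + (12 + 1)*(-20*(1 + 1) + 1)² = -21 + 13*(-20*2 + 1)² = -21 + 13*(-40 + 1)² = -21 + 13*(-39)² = -21 + 13*1521 = -21 + 19773 = 19752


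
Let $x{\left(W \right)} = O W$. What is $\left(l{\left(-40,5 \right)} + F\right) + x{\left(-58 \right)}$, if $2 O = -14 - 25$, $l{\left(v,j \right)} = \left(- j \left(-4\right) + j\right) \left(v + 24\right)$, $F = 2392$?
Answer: $3123$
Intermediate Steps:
$l{\left(v,j \right)} = 5 j \left(24 + v\right)$ ($l{\left(v,j \right)} = \left(4 j + j\right) \left(24 + v\right) = 5 j \left(24 + v\right)$)
$O = - \frac{39}{2}$ ($O = \frac{-14 - 25}{2} = \frac{1}{2} \left(-39\right) = - \frac{39}{2} \approx -19.5$)
$x{\left(W \right)} = - \frac{39 W}{2}$
$\left(l{\left(-40,5 \right)} + F\right) + x{\left(-58 \right)} = \left(5 \cdot 5 \left(24 - 40\right) + 2392\right) - -1131 = \left(5 \cdot 5 \left(-16\right) + 2392\right) + 1131 = \left(-400 + 2392\right) + 1131 = 1992 + 1131 = 3123$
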